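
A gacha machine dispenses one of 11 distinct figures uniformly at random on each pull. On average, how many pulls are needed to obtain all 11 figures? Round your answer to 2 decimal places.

33.22

After i distinct types are collected, each trial gives a new one with probability (11−i)/11, so the expected wait for the next new type is 11/(11−i).
E = 11/11 + 11/10 + 11/9 + 11/8 + 11/7 + 11/6 + 11/5 + 11/4 + 11/3 + 11/2 + 11/1 = 83711/2520 ≈ 33.22.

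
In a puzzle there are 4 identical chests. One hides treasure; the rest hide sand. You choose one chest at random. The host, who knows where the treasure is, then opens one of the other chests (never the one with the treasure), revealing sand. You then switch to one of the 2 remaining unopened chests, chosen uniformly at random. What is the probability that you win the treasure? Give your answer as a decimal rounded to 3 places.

Your original chest holds the treasure with probability 1/4, so the other 3 collectively hold it with probability 3/4.
The host can always find an empty chest to open, so this doesn't change that 3/4; it is now spread over the 2 remaining unopened chests.
P(win by switching) = (3/4) · (1/2) = 3/8 ≈ 0.375.

0.375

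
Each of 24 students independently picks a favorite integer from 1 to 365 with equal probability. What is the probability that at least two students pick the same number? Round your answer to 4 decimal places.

It's easier to compute the probability that all 24 are distinct.
P(all distinct) = 365/365 · 364/365 · ··· · 342/365 ≈ 0.4617.
So the probability of at least one match is 1 − 0.4617 = 0.5383.

0.5383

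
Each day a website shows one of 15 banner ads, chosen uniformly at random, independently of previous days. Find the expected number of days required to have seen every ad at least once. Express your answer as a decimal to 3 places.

After i distinct types are collected, each trial gives a new one with probability (15−i)/15, so the expected wait for the next new type is 15/(15−i).
E = 15/15 + 15/14 + 15/13 + 15/12 + 15/11 + 15/10 + 15/9 + 15/8 + 15/7 + 15/6 + 15/5 + 15/4 + 15/3 + 15/2 + 15/1 = 1195757/24024 ≈ 49.773.

49.773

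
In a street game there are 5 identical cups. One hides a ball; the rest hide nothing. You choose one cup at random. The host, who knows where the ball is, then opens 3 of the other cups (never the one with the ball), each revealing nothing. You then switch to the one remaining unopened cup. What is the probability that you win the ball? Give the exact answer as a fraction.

4/5

Your original cup holds the ball with probability 1/5, so the other 4 collectively hold it with probability 4/5.
The host can always find 3 empty cups to open, so the reveals don't change that 4/5; it is now spread over the 1 remaining unopened cup.
P(win by switching) = (4/5) · (1/1) = 4/5.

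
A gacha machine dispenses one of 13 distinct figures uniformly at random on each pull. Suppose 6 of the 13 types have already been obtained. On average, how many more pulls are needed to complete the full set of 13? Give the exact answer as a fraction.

Starting from 6 distinct types, each trial gives a new one with probability (13−i)/13 when i types are held, so the wait for the next new type is 13/(13−i).
E = 13/7 + 13/6 + 13/5 + 13/4 + 13/3 + 13/2 + 13/1 = 4719/140.

4719/140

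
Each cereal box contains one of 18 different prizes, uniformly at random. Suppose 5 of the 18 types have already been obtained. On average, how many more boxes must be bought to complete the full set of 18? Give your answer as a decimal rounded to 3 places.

57.242

Starting from 5 distinct types, each trial gives a new one with probability (18−i)/18 when i types are held, so the wait for the next new type is 18/(18−i).
E = 18/13 + 18/12 + 18/11 + 18/10 + 18/9 + 18/8 + 18/7 + 18/6 + 18/5 + 18/4 + 18/3 + 18/2 + 18/1 = 1145993/20020 ≈ 57.242.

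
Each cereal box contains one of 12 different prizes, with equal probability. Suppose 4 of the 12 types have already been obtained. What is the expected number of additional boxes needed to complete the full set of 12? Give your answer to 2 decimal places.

Starting from 4 distinct types, each trial gives a new one with probability (12−i)/12 when i types are held, so the wait for the next new type is 12/(12−i).
E = 12/8 + 12/7 + 12/6 + 12/5 + 12/4 + 12/3 + 12/2 + 12/1 = 2283/70 ≈ 32.61.

32.61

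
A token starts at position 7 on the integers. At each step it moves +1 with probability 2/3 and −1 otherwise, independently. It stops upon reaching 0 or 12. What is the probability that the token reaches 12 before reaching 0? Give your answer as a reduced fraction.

Let r = q/p = (1/3)/(2/3) = 1/2. The recurrence P(i) = p·P(i+1) + q·P(i−1) with P(0)=0, P(12)=1 gives P(i) = (1 − r^i)/(1 − r^12).
P(7) = (1 − (1/2)^7) / (1 − (1/2)^12) = 4064/4095.

4064/4095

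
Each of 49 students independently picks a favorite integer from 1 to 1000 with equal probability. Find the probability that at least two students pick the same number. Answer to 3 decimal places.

It's easier to compute the probability that all 49 are distinct.
P(all distinct) = 1000/1000 · 999/1000 · ··· · 952/1000 ≈ 0.303.
So the probability of at least one match is 1 − 0.303 = 0.697.

0.697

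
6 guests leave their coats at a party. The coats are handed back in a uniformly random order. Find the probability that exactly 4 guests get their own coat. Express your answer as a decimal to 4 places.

0.0208

Choose which 4 of the 6 are fixed: C(6,4) = 15 ways.
The remaining 2 must have no fixed point: D(2) = 1.
P = 15·1/720 = 1/48 ≈ 0.0208.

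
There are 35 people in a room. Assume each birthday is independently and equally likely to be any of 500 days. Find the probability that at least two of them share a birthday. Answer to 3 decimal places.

0.704

It's easier to compute the probability that all 35 are distinct.
P(all distinct) = 500/500 · 499/500 · ··· · 466/500 ≈ 0.296.
So the probability of at least one match is 1 − 0.296 = 0.704.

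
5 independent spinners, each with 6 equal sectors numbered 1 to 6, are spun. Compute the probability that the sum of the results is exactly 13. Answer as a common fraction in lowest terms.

There are 6^5 = 7776 equally likely outcomes.
The number of ordered 5-tuples from {1,…,6} summing to 13 is 420.
P(sum = 13) = 420/7776 = 35/648.

35/648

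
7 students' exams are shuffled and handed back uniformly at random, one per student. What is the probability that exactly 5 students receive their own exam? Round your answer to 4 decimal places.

0.0042

Choose which 5 of the 7 are fixed: C(7,5) = 21 ways.
The remaining 2 must have no fixed point: D(2) = 1.
P = 21·1/5040 = 1/240 ≈ 0.0042.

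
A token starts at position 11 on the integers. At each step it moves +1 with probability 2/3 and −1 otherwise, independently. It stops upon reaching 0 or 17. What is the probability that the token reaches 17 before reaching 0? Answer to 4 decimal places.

Let r = q/p = (1/3)/(2/3) = 1/2. The recurrence P(i) = p·P(i+1) + q·P(i−1) with P(0)=0, P(17)=1 gives P(i) = (1 − r^i)/(1 − r^17).
P(11) = (1 − (1/2)^11) / (1 − (1/2)^17) = 131008/131071 ≈ 0.9995.

0.9995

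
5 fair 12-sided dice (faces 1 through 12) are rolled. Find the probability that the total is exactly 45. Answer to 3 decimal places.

0.015

There are 12^5 = 248832 equally likely outcomes.
The number of ordered 5-tuples from {1,…,12} summing to 45 is 3701.
P(sum = 45) = 3701/248832 ≈ 0.015.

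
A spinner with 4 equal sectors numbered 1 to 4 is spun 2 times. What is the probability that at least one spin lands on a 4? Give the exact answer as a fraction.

7/16

P(no spin lands on a 4) = (3/4)^2 = 9/16.
P(at least one) = 1 − 9/16 = 7/16.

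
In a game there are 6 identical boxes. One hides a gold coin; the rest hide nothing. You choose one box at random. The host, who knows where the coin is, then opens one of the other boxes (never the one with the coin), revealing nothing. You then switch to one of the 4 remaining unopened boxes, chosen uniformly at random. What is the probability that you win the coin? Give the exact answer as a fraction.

Your original box holds the coin with probability 1/6, so the other 5 collectively hold it with probability 5/6.
The host can always find an empty box to open, so this doesn't change that 5/6; it is now spread over the 4 remaining unopened boxes.
P(win by switching) = (5/6) · (1/4) = 5/24.

5/24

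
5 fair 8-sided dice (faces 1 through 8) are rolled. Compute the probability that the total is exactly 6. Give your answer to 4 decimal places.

0.0002

There are 8^5 = 32768 equally likely outcomes.
The number of ordered 5-tuples from {1,…,8} summing to 6 is 5.
P(sum = 6) = 5/32768 ≈ 0.0002.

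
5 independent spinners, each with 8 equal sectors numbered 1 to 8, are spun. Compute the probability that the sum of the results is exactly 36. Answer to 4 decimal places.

There are 8^5 = 32768 equally likely outcomes.
The number of ordered 5-tuples from {1,…,8} summing to 36 is 70.
P(sum = 36) = 70/32768 = 35/16384 ≈ 0.0021.

0.0021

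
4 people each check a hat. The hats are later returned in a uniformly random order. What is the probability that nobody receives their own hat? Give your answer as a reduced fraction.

3/8

This is the derangement probability: permutations of 4 with no fixed point.
D(4) = 4! · (1 − 1/1! + 1/2! − ··· + (−1)^4/4!) = 9.
P = 9/24 = 3/8.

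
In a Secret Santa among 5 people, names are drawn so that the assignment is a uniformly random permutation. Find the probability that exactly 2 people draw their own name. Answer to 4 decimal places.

Choose which 2 of the 5 are fixed: C(5,2) = 10 ways.
The remaining 3 must have no fixed point: D(3) = 2.
P = 10·2/120 = 1/6 ≈ 0.1667.

0.1667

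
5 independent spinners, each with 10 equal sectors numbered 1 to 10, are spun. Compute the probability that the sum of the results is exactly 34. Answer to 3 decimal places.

There are 10^5 = 100000 equally likely outcomes.
The number of ordered 5-tuples from {1,…,10} summing to 34 is 3795.
P(sum = 34) = 3795/100000 = 759/20000 ≈ 0.038.

0.038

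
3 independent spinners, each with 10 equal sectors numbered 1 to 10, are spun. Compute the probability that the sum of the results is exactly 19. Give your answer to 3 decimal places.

There are 10^3 = 1000 equally likely outcomes.
The number of ordered 3-tuples from {1,…,10} summing to 19 is 69.
P(sum = 19) = 69/1000 ≈ 0.069.

0.069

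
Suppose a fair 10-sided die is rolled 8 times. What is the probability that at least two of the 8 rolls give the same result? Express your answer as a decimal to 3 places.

P(all 8 different) = 10/10 · 9/10 · ··· · 3/10 ≈ 0.018.
P(at least two equal) = 1 − 0.018 = 0.982.

0.982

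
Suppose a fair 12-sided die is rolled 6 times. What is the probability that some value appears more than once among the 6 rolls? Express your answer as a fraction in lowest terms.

P(all 6 different) = 12/12 · 11/12 · ··· · 7/12 = 385/1728.
P(at least two equal) = 1 − 385/1728 = 1343/1728.

1343/1728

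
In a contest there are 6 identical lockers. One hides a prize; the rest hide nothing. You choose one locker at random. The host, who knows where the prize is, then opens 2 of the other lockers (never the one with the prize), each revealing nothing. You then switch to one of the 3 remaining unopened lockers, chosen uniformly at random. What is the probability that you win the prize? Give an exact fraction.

5/18

Your original locker holds the prize with probability 1/6, so the other 5 collectively hold it with probability 5/6.
The host can always find 2 empty lockers to open, so the reveals don't change that 5/6; it is now spread over the 3 remaining unopened lockers.
P(win by switching) = (5/6) · (1/3) = 5/18.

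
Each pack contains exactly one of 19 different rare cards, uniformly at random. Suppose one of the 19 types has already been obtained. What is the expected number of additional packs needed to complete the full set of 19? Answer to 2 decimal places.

66.41

Starting from 1 distinct type, each trial gives a new one with probability (19−i)/19 when i types are held, so the wait for the next new type is 19/(19−i).
E = 19/18 + 19/17 + 19/16 + 19/15 + 19/14 + 19/13 + 19/12 + 19/11 + 19/10 + 19/9 + 19/8 + 19/7 + 19/6 + 19/5 + 19/4 + 19/3 + 19/2 + 19/1 = 271211719/4084080 ≈ 66.41.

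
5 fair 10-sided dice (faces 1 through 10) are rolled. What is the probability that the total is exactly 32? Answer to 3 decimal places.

There are 10^5 = 100000 equally likely outcomes.
The number of ordered 5-tuples from {1,…,10} summing to 32 is 4840.
P(sum = 32) = 4840/100000 = 121/2500 ≈ 0.048.

0.048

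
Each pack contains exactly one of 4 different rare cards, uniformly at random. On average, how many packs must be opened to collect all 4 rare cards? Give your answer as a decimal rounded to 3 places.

After i distinct types are collected, each trial gives a new one with probability (4−i)/4, so the expected wait for the next new type is 4/(4−i).
E = 4/4 + 4/3 + 4/2 + 4/1 = 25/3 ≈ 8.333.

8.333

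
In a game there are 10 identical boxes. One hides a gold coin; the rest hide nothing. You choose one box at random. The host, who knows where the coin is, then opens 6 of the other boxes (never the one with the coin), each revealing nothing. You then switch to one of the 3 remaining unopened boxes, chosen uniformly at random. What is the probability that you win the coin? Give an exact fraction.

3/10

Your original box holds the coin with probability 1/10, so the other 9 collectively hold it with probability 9/10.
The host can always find 6 empty boxes to open, so the reveals don't change that 9/10; it is now spread over the 3 remaining unopened boxes.
P(win by switching) = (9/10) · (1/3) = 3/10.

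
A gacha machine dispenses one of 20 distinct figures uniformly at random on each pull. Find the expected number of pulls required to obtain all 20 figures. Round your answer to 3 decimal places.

71.955

After i distinct types are collected, each trial gives a new one with probability (20−i)/20, so the expected wait for the next new type is 20/(20−i).
E = 20/20 + 20/19 + 20/18 + 20/17 + 20/16 + 20/15 + 20/14 + 20/13 + 20/12 + 20/11 + 20/10 + 20/9 + 20/8 + 20/7 + 20/6 + 20/5 + 20/4 + 20/3 + 20/2 + 20/1 = 279175675/3879876 ≈ 71.955.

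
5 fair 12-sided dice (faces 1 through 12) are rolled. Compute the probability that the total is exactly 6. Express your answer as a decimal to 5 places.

0.00002

There are 12^5 = 248832 equally likely outcomes.
The number of ordered 5-tuples from {1,…,12} summing to 6 is 5.
P(sum = 6) = 5/248832 ≈ 0.00002.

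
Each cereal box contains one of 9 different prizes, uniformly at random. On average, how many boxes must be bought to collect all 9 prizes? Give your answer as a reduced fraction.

After i distinct types are collected, each trial gives a new one with probability (9−i)/9, so the expected wait for the next new type is 9/(9−i).
E = 9/9 + 9/8 + 9/7 + 9/6 + 9/5 + 9/4 + 9/3 + 9/2 + 9/1 = 7129/280.

7129/280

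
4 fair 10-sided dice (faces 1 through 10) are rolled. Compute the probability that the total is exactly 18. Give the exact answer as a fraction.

There are 10^4 = 10000 equally likely outcomes.
The number of ordered 4-tuples from {1,…,10} summing to 18 is 540.
P(sum = 18) = 540/10000 = 27/500.

27/500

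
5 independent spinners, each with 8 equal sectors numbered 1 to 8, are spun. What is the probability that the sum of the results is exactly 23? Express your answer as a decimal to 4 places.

There are 8^5 = 32768 equally likely outcomes.
The number of ordered 5-tuples from {1,…,8} summing to 23 is 2460.
P(sum = 23) = 2460/32768 = 615/8192 ≈ 0.0751.

0.0751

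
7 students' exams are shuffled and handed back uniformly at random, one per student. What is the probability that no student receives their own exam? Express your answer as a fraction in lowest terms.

This is the derangement probability: permutations of 7 with no fixed point.
D(7) = 7! · (1 − 1/1! + 1/2! − ··· + (−1)^7/7!) = 1854.
P = 1854/5040 = 103/280.

103/280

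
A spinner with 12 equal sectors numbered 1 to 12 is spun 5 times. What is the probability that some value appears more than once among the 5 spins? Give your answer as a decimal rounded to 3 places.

P(all 5 different) = 12/12 · 11/12 · ··· · 8/12 ≈ 0.382.
P(at least two equal) = 1 − 0.382 = 0.618.

0.618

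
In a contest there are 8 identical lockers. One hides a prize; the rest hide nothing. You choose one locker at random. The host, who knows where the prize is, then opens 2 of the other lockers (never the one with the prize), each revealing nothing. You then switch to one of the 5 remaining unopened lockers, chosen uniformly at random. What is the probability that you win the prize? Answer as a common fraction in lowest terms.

7/40

Your original locker holds the prize with probability 1/8, so the other 7 collectively hold it with probability 7/8.
The host can always find 2 empty lockers to open, so the reveals don't change that 7/8; it is now spread over the 5 remaining unopened lockers.
P(win by switching) = (7/8) · (1/5) = 7/40.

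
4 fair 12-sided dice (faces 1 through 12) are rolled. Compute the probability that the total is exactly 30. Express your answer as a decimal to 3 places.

There are 12^4 = 20736 equally likely outcomes.
The number of ordered 4-tuples from {1,…,12} summing to 30 is 994.
P(sum = 30) = 994/20736 = 497/10368 ≈ 0.048.

0.048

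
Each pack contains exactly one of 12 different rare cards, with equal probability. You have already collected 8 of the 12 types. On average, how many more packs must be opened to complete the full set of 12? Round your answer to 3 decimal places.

25.000

Starting from 8 distinct types, each trial gives a new one with probability (12−i)/12 when i types are held, so the wait for the next new type is 12/(12−i).
E = 12/4 + 12/3 + 12/2 + 12/1 = 25 ≈ 25.000.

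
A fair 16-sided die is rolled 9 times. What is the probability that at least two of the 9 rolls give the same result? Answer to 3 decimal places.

P(all 9 different) = 16/16 · 15/16 · ··· · 8/16 ≈ 0.060.
P(at least two equal) = 1 − 0.060 = 0.940.

0.940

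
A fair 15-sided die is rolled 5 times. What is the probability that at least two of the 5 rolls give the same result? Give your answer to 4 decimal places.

P(all 5 different) = 15/15 · 14/15 · ··· · 11/15 ≈ 0.4745.
P(at least two equal) = 1 − 0.4745 = 0.5255.

0.5255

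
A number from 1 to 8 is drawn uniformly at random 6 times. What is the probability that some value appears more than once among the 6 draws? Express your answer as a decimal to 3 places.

0.923

P(all 6 different) = 8/8 · 7/8 · ··· · 3/8 ≈ 0.077.
P(at least two equal) = 1 − 0.077 = 0.923.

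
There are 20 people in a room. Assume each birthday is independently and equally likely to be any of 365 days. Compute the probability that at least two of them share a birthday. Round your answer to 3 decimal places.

0.411

It's easier to compute the probability that all 20 are distinct.
P(all distinct) = 365/365 · 364/365 · ··· · 346/365 ≈ 0.589.
So the probability of at least one match is 1 − 0.589 = 0.411.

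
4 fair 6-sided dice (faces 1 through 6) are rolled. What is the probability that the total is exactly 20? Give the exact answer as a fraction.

There are 6^4 = 1296 equally likely outcomes.
The number of ordered 4-tuples from {1,…,6} summing to 20 is 35.
P(sum = 20) = 35/1296.

35/1296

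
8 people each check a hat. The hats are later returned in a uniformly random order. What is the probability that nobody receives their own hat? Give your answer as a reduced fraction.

This is the derangement probability: permutations of 8 with no fixed point.
D(8) = 8! · (1 − 1/1! + 1/2! − ··· + (−1)^8/8!) = 14833.
P = 14833/40320 = 2119/5760.

2119/5760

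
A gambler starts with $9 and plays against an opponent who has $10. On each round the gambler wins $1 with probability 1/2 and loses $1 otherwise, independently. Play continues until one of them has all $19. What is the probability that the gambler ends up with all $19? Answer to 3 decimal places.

0.474

With a fair step, P(i) = ½P(i−1) + ½P(i+1) with P(0)=0, P(19)=1 has the linear solution P(i) = i/19.
P(9) = 9/19 ≈ 0.474.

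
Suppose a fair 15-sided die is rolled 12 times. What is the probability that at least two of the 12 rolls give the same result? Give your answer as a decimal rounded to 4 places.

0.9983

P(all 12 different) = 15/15 · 14/15 · ··· · 4/15 ≈ 0.0017.
P(at least two equal) = 1 − 0.0017 = 0.9983.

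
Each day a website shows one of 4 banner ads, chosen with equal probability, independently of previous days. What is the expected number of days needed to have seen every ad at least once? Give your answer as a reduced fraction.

25/3

After i distinct types are collected, each trial gives a new one with probability (4−i)/4, so the expected wait for the next new type is 4/(4−i).
E = 4/4 + 4/3 + 4/2 + 4/1 = 25/3.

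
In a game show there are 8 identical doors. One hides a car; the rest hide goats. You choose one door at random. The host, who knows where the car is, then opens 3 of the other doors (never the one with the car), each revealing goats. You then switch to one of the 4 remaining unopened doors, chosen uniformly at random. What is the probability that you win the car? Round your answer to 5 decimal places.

Your original door holds the car with probability 1/8, so the other 7 collectively hold it with probability 7/8.
The host can always find 3 empty doors to open, so the reveals don't change that 7/8; it is now spread over the 4 remaining unopened doors.
P(win by switching) = (7/8) · (1/4) = 7/32 ≈ 0.21875.

0.21875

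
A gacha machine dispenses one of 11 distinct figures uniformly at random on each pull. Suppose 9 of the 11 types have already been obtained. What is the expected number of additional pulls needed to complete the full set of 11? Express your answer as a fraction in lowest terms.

33/2

Starting from 9 distinct types, each trial gives a new one with probability (11−i)/11 when i types are held, so the wait for the next new type is 11/(11−i).
E = 11/2 + 11/1 = 33/2.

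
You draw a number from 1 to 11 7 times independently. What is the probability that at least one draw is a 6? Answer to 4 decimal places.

0.4868

P(no draw is a 6) = (10/11)^7 ≈ 0.5132.
P(at least one) = 1 − 0.5132 = 0.4868.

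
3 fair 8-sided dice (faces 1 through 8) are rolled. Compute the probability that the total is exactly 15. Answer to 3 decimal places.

There are 8^3 = 512 equally likely outcomes.
The number of ordered 3-tuples from {1,…,8} summing to 15 is 46.
P(sum = 15) = 46/512 = 23/256 ≈ 0.090.

0.090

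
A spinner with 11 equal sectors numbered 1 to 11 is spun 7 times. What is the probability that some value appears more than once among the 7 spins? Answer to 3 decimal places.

0.915

P(all 7 different) = 11/11 · 10/11 · ··· · 5/11 ≈ 0.085.
P(at least two equal) = 1 − 0.085 = 0.915.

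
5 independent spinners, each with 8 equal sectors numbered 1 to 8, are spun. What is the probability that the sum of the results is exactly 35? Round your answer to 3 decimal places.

There are 8^5 = 32768 equally likely outcomes.
The number of ordered 5-tuples from {1,…,8} summing to 35 is 126.
P(sum = 35) = 126/32768 = 63/16384 ≈ 0.004.

0.004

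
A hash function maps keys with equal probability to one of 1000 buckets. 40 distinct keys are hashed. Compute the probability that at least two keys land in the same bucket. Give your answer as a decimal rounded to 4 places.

It's easier to compute the probability that all 40 are distinct.
P(all distinct) = 1000/1000 · 999/1000 · ··· · 961/1000 ≈ 0.4536.
So the probability of at least one match is 1 − 0.4536 = 0.5464.

0.5464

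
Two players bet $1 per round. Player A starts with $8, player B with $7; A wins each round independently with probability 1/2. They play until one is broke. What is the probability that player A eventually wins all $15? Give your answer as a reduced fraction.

With a fair step, P(i) = ½P(i−1) + ½P(i+1) with P(0)=0, P(15)=1 has the linear solution P(i) = i/15.
P(8) = 8/15.

8/15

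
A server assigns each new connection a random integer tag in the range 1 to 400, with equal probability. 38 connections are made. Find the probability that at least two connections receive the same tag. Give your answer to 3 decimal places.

0.837

It's easier to compute the probability that all 38 are distinct.
P(all distinct) = 400/400 · 399/400 · ··· · 363/400 ≈ 0.163.
So the probability of at least one match is 1 − 0.163 = 0.837.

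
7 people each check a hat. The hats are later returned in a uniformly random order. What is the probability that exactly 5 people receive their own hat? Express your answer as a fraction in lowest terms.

1/240

Choose which 5 of the 7 are fixed: C(7,5) = 21 ways.
The remaining 2 must have no fixed point: D(2) = 1.
P = 21·1/5040 = 1/240.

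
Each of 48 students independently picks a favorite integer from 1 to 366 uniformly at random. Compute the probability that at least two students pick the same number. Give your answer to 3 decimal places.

It's easier to compute the probability that all 48 are distinct.
P(all distinct) = 366/366 · 365/366 · ··· · 319/366 ≈ 0.040.
So the probability of at least one match is 1 − 0.040 = 0.960.

0.960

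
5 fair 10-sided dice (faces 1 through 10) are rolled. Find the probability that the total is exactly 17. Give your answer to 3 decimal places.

0.017

There are 10^5 = 100000 equally likely outcomes.
The number of ordered 5-tuples from {1,…,10} summing to 17 is 1745.
P(sum = 17) = 1745/100000 = 349/20000 ≈ 0.017.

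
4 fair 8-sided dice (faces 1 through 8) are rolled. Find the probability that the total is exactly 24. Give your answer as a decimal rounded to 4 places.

0.0393

There are 8^4 = 4096 equally likely outcomes.
The number of ordered 4-tuples from {1,…,8} summing to 24 is 161.
P(sum = 24) = 161/4096 ≈ 0.0393.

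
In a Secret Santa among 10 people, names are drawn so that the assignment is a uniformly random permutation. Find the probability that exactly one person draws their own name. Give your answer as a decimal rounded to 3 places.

Choose which one is fixed: C(10,1) = 10 ways.
The remaining 9 must have no fixed point: D(9) = 133496.
P = 10·133496/3628800 = 16687/45360 ≈ 0.368.

0.368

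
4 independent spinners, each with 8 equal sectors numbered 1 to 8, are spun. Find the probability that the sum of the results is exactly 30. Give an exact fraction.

5/2048

There are 8^4 = 4096 equally likely outcomes.
The number of ordered 4-tuples from {1,…,8} summing to 30 is 10.
P(sum = 30) = 10/4096 = 5/2048.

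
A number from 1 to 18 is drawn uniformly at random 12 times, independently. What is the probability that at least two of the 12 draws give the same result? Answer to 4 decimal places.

0.9923

P(all 12 different) = 18/18 · 17/18 · ··· · 7/18 ≈ 0.0077.
P(at least two equal) = 1 − 0.0077 = 0.9923.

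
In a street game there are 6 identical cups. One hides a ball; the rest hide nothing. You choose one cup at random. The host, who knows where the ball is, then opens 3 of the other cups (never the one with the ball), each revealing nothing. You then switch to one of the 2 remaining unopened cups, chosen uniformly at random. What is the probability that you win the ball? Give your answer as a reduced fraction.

5/12

Your original cup holds the ball with probability 1/6, so the other 5 collectively hold it with probability 5/6.
The host can always find 3 empty cups to open, so the reveals don't change that 5/6; it is now spread over the 2 remaining unopened cups.
P(win by switching) = (5/6) · (1/2) = 5/12.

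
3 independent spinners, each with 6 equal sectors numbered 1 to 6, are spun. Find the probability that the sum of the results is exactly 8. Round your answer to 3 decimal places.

0.097

There are 6^3 = 216 equally likely outcomes.
The number of ordered 3-tuples from {1,…,6} summing to 8 is 21.
P(sum = 8) = 21/216 = 7/72 ≈ 0.097.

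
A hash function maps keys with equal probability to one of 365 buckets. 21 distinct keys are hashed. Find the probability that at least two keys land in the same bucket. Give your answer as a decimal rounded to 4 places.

It's easier to compute the probability that all 21 are distinct.
P(all distinct) = 365/365 · 364/365 · ··· · 345/365 ≈ 0.5563.
So the probability of at least one match is 1 − 0.5563 = 0.4437.

0.4437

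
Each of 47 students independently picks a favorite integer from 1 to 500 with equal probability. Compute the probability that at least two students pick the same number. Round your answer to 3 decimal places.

0.893

It's easier to compute the probability that all 47 are distinct.
P(all distinct) = 500/500 · 499/500 · ··· · 454/500 ≈ 0.107.
So the probability of at least one match is 1 − 0.107 = 0.893.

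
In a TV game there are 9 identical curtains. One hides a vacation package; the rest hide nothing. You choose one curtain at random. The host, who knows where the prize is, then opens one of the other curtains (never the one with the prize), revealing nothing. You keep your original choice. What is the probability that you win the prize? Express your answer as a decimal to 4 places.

0.1111

The host can always open an empty curtain regardless of your choice, so this gives no information about your original curtain.
P(win by staying) = 1/9 ≈ 0.1111.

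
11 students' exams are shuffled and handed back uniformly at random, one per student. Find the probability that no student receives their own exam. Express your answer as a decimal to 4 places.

This is the derangement probability: permutations of 11 with no fixed point.
D(11) = 11! · (1 − 1/1! + 1/2! − ··· + (−1)^11/11!) = 14684570.
P = 14684570/39916800 = 1468457/3991680 ≈ 0.3679.

0.3679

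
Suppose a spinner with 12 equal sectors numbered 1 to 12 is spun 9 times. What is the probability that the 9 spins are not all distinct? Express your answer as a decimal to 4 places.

P(all 9 different) = 12/12 · 11/12 · ··· · 4/12 ≈ 0.0155.
P(at least two equal) = 1 − 0.0155 = 0.9845.

0.9845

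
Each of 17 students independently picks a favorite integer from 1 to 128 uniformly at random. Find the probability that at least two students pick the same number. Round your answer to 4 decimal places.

It's easier to compute the probability that all 17 are distinct.
P(all distinct) = 128/128 · 127/128 · ··· · 112/128 ≈ 0.3291.
So the probability of at least one match is 1 − 0.3291 = 0.6709.

0.6709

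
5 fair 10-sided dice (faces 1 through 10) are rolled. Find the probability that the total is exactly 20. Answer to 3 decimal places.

0.032

There are 10^5 = 100000 equally likely outcomes.
The number of ordered 5-tuples from {1,…,10} summing to 20 is 3246.
P(sum = 20) = 3246/100000 = 1623/50000 ≈ 0.032.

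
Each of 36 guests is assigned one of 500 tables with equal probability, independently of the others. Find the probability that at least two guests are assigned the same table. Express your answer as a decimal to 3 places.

It's easier to compute the probability that all 36 are distinct.
P(all distinct) = 500/500 · 499/500 · ··· · 465/500 ≈ 0.275.
So the probability of at least one match is 1 − 0.275 = 0.725.

0.725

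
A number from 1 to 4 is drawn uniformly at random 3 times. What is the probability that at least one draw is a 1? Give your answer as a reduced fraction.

37/64

P(no draw is a 1) = (3/4)^3 = 27/64.
P(at least one) = 1 − 27/64 = 37/64.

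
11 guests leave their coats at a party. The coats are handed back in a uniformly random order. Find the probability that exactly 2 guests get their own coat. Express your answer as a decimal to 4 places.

0.1839

Choose which 2 of the 11 are fixed: C(11,2) = 55 ways.
The remaining 9 must have no fixed point: D(9) = 133496.
P = 55·133496/39916800 = 16687/90720 ≈ 0.1839.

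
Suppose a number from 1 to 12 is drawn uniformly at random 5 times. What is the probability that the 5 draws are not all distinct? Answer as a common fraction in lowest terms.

89/144

P(all 5 different) = 12/12 · 11/12 · ··· · 8/12 = 55/144.
P(at least two equal) = 1 − 55/144 = 89/144.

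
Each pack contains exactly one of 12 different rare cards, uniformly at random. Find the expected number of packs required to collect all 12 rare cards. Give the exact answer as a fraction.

After i distinct types are collected, each trial gives a new one with probability (12−i)/12, so the expected wait for the next new type is 12/(12−i).
E = 12/12 + 12/11 + 12/10 + 12/9 + 12/8 + 12/7 + 12/6 + 12/5 + 12/4 + 12/3 + 12/2 + 12/1 = 86021/2310.

86021/2310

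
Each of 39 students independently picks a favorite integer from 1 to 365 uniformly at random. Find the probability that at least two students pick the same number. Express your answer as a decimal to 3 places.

It's easier to compute the probability that all 39 are distinct.
P(all distinct) = 365/365 · 364/365 · ··· · 327/365 ≈ 0.122.
So the probability of at least one match is 1 − 0.122 = 0.878.

0.878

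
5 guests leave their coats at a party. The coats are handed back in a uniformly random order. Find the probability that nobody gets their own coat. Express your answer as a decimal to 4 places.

0.3667

This is the derangement probability: permutations of 5 with no fixed point.
D(5) = 5! · (1 − 1/1! + 1/2! − ··· + (−1)^5/5!) = 44.
P = 44/120 = 11/30 ≈ 0.3667.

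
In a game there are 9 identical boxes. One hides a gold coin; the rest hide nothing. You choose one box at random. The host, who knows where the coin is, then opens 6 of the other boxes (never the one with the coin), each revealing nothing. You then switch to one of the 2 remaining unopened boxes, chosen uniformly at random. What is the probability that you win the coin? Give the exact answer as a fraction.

Your original box holds the coin with probability 1/9, so the other 8 collectively hold it with probability 8/9.
The host can always find 6 empty boxes to open, so the reveals don't change that 8/9; it is now spread over the 2 remaining unopened boxes.
P(win by switching) = (8/9) · (1/2) = 4/9.

4/9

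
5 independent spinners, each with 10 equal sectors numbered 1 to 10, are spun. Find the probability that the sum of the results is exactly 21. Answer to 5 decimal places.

0.03795

There are 10^5 = 100000 equally likely outcomes.
The number of ordered 5-tuples from {1,…,10} summing to 21 is 3795.
P(sum = 21) = 3795/100000 = 759/20000 ≈ 0.03795.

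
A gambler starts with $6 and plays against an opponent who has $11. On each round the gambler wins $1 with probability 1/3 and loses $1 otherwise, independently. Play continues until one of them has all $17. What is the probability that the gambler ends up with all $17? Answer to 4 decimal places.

0.0005

Let r = q/p = (2/3)/(1/3) = 2. The recurrence P(i) = p·P(i+1) + q·P(i−1) with P(0)=0, P(17)=1 gives P(i) = (1 − r^i)/(1 − r^17).
P(6) = (1 − (2)^6) / (1 − (2)^17) = 63/131071 ≈ 0.0005.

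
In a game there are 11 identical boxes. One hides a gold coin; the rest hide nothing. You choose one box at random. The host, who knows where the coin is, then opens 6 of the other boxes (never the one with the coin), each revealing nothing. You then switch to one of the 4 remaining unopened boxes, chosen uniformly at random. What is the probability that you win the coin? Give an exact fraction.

Your original box holds the coin with probability 1/11, so the other 10 collectively hold it with probability 10/11.
The host can always find 6 empty boxes to open, so the reveals don't change that 10/11; it is now spread over the 4 remaining unopened boxes.
P(win by switching) = (10/11) · (1/4) = 5/22.

5/22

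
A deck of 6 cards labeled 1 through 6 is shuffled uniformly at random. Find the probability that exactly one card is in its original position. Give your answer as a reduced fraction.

11/30

Choose which one is fixed: C(6,1) = 6 ways.
The remaining 5 must have no fixed point: D(5) = 44.
P = 6·44/720 = 11/30.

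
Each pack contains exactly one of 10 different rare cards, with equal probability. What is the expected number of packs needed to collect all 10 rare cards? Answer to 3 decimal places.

29.290

After i distinct types are collected, each trial gives a new one with probability (10−i)/10, so the expected wait for the next new type is 10/(10−i).
E = 10/10 + 10/9 + 10/8 + 10/7 + 10/6 + 10/5 + 10/4 + 10/3 + 10/2 + 10/1 = 7381/252 ≈ 29.290.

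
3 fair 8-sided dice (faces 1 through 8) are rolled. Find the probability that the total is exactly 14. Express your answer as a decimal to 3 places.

0.094

There are 8^3 = 512 equally likely outcomes.
The number of ordered 3-tuples from {1,…,8} summing to 14 is 48.
P(sum = 14) = 48/512 = 3/32 ≈ 0.094.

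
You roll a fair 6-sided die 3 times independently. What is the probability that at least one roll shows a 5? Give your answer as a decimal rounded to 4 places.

P(no roll shows a 5) = (5/6)^3 ≈ 0.5787.
P(at least one) = 1 − 0.5787 = 0.4213.

0.4213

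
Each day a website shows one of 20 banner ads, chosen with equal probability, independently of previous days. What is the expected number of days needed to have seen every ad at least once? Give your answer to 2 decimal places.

71.95

After i distinct types are collected, each trial gives a new one with probability (20−i)/20, so the expected wait for the next new type is 20/(20−i).
E = 20/20 + 20/19 + 20/18 + 20/17 + 20/16 + 20/15 + 20/14 + 20/13 + 20/12 + 20/11 + 20/10 + 20/9 + 20/8 + 20/7 + 20/6 + 20/5 + 20/4 + 20/3 + 20/2 + 20/1 = 279175675/3879876 ≈ 71.95.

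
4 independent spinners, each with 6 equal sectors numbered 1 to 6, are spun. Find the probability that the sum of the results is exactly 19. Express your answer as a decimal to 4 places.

0.0432

There are 6^4 = 1296 equally likely outcomes.
The number of ordered 4-tuples from {1,…,6} summing to 19 is 56.
P(sum = 19) = 56/1296 = 7/162 ≈ 0.0432.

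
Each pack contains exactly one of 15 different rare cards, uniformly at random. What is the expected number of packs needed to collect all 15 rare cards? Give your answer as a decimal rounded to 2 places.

49.77

After i distinct types are collected, each trial gives a new one with probability (15−i)/15, so the expected wait for the next new type is 15/(15−i).
E = 15/15 + 15/14 + 15/13 + 15/12 + 15/11 + 15/10 + 15/9 + 15/8 + 15/7 + 15/6 + 15/5 + 15/4 + 15/3 + 15/2 + 15/1 = 1195757/24024 ≈ 49.77.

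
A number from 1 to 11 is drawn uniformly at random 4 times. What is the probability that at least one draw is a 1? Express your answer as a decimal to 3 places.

P(no draw is a 1) = (10/11)^4 ≈ 0.683.
P(at least one) = 1 − 0.683 = 0.317.

0.317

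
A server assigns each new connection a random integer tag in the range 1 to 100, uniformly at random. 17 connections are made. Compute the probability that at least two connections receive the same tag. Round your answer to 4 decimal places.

It's easier to compute the probability that all 17 are distinct.
P(all distinct) = 100/100 · 99/100 · ··· · 84/100 ≈ 0.2365.
So the probability of at least one match is 1 − 0.2365 = 0.7635.

0.7635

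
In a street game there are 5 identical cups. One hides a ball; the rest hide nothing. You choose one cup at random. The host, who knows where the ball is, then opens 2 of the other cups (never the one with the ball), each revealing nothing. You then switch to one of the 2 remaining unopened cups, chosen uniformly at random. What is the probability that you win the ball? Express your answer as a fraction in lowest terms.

Your original cup holds the ball with probability 1/5, so the other 4 collectively hold it with probability 4/5.
The host can always find 2 empty cups to open, so the reveals don't change that 4/5; it is now spread over the 2 remaining unopened cups.
P(win by switching) = (4/5) · (1/2) = 2/5.

2/5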